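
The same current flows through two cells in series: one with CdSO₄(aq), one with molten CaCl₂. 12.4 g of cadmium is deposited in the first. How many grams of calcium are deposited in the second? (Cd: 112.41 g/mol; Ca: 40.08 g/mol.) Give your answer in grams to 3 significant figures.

4.42 g

n(Cd) = 12.4 / 112.41 = 0.1103 mol
Cd²⁺ + 2e⁻ → Cd, so n(e⁻) = 2 × 0.1103 = 0.2206 mol
Since the cells are in series, n(e⁻) in the Ca cell is also 0.2206 mol.
Ca²⁺ + 2e⁻ → Ca, so n(Ca) = 0.2206 / 2 = 0.1103 mol
m(Ca) = 0.1103 × 40.08 = 4.42 g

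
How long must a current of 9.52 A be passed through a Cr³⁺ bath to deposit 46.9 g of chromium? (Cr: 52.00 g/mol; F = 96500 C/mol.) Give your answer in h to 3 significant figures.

7.62 h

n(Cr) = 46.9 / 52.00 = 0.9019 mol
Cr³⁺ + 3e⁻ → Cr, so n(e⁻) = 3 × 0.9019 = 2.706 mol
Q = 2.706 × 96500 = 2.611×10^5 C
t = Q / I = 2.611×10^5 / 9.52 = 27430 s = 7.62 h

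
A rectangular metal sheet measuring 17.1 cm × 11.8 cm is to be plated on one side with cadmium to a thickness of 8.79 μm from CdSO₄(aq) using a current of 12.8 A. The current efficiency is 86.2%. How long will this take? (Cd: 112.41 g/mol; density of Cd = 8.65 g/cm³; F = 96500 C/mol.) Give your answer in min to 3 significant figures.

3.98 min

Plated area = 17.1 × 11.8 = 201.8 cm²
Volume = 201.8 × 8.79×10⁻⁴ cm = 0.1774 cm³
m(Cd) = 0.1774 × 8.65 = 1.535 g
n(Cd) = 1.535 / 112.41 = 0.01366 mol; n(e⁻) = 2 × 0.01366 = 0.02732 mol
Q = 0.02732 × 96500 / 0.862 = 3058 C
t = 3058 / 12.8 = 238.9 s = 3.98 min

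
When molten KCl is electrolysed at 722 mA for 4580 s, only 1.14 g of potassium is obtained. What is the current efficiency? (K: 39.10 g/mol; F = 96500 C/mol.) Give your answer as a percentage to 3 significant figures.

85.1%

Q = 0.722 × 4580 = 3307 C
n(e⁻) = 3307 / 96500 = 0.03427 mol
K⁺ + e⁻ → K, so theoretical n(K) = 0.03427 mol → 1.340 g
Efficiency = 1.14 / 1.340 = 0.8507 = 85.1%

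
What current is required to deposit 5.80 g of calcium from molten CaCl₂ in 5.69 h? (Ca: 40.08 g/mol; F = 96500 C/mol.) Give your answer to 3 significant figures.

1.36 A

n(Ca) = 5.80 / 40.08 = 0.1447 mol
Ca²⁺ + 2e⁻ → Ca, so n(e⁻) = 2 × 0.1447 = 0.2894 mol
Q = 0.2894 × 96500 = 27930 C
I = Q / t = 27930 / 20484 s = 1.36 A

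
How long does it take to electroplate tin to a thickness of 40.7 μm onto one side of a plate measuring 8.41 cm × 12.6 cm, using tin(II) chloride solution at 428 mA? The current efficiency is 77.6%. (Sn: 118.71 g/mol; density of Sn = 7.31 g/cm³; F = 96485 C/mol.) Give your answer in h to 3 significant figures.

Plated area = 8.41 × 12.6 = 106.0 cm²
Volume = 106.0 × 40.7×10⁻⁴ cm = 0.4314 cm³
m(Sn) = 0.4314 × 7.31 = 3.154 g
n(Sn) = 3.154 / 118.71 = 0.02657 mol; n(e⁻) = 2 × 0.02657 = 0.05314 mol
Q = 0.05314 × 96485 / 0.776 = 6607 C
t = 6607 / 0.428 = 15440 s = 4.29 h

4.29 h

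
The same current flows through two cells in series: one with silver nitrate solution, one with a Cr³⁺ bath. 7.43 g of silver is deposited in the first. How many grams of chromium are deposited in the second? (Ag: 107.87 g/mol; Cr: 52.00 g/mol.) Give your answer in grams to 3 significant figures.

1.19 g

n(Ag) = 7.43 / 107.87 = 0.06888 mol
Ag⁺ + e⁻ → Ag, so n(e⁻) = 0.06888 mol
The cells are in series, so the same charge (and hence the same n(e⁻) = 0.06888 mol) passes through both.
Cr³⁺ + 3e⁻ → Cr, so n(Cr) = 0.06888 / 3 = 0.02296 mol
m(Cr) = 0.02296 × 52.00 = 1.19 g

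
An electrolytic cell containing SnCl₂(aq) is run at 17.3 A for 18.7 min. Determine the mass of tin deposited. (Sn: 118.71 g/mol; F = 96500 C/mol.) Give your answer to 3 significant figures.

11.9 g

Q = 17.3 A × 1122 s = 19410 C
n(e⁻) = Q/F = 19410/96500 = 0.2011 mol
Sn²⁺ + 2e⁻ → Sn, so n(Sn) = 0.2011 / 2 = 0.1006 mol
m = 0.1006 × 118.71 = 11.9 g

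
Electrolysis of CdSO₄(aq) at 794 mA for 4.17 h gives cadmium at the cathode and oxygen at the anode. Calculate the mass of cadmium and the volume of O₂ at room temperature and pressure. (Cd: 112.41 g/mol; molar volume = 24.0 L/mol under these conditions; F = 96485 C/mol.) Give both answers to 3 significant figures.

6.94 g Cd; 0.741 L O₂

Q = 0.794 × 15012 = 11920 C; n(e⁻) = 11920 / 96485 = 0.1235 mol
Cathode: Cd²⁺ + 2e⁻ → Cd → n(Cd) = 0.1235/2 = 0.06175 mol → 6.94 g
Anode: 2H₂O → O₂ + 4H⁺ + 4e⁻ → n(O₂) = 0.1235/4 = 0.03088 mol → 0.741 L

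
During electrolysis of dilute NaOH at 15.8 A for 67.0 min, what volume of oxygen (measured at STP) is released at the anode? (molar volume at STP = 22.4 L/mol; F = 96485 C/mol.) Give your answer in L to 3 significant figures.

Q = It = 15.8 × 4020 = 63520 C
n(e⁻) = Q/F = 63520/96485 = 0.6583 mol
2H₂O → O₂ + 4H⁺ + 4e⁻, so n(O₂) = 0.6583 / 4 = 0.1646 mol
V = 0.1646 × 22.4 = 3.687 L

3.69 L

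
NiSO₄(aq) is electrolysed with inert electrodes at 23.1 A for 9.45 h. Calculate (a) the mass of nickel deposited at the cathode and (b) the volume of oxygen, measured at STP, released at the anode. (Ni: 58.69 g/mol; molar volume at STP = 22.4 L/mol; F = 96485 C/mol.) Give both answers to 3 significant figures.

239 g Ni; 45.6 L O₂

Q = 23.1 × 34020 = 7.859×10^5 C; n(e⁻) = 7.859×10^5 / 96485 = 8.145 mol
Cathode: Ni²⁺ + 2e⁻ → Ni → n(Ni) = 8.145/2 = 4.073 mol → 239 g
Anode: 2H₂O → O₂ + 4H⁺ + 4e⁻ → n(O₂) = 8.145/4 = 2.036 mol → 45.6 L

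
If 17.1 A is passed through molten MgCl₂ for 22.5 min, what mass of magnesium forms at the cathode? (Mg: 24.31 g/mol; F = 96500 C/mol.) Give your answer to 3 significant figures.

2.91 g

Q = 17.1 A × 1350 s = 23090 C
n(e⁻) = Q/F = 23090/96500 = 0.2393 mol
Mg²⁺ + 2e⁻ → Mg, so n(Mg) = 0.2393 / 2 = 0.1197 mol
m = 0.1197 × 24.31 = 2.91 g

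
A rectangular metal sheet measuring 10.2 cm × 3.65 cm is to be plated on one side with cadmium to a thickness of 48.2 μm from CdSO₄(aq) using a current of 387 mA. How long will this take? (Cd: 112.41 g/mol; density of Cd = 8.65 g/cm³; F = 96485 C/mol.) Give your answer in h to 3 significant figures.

1.91 h

Plated area = 10.2 × 3.65 = 37.23 cm²
Volume = 37.23 × 48.2×10⁻⁴ cm = 0.1794 cm³
m(Cd) = 0.1794 × 8.65 = 1.552 g
n(Cd) = 1.552 / 112.41 = 0.01381 mol; n(e⁻) = 2 × 0.01381 = 0.02762 mol
Q = 0.02762 × 96485 = 2665 C
t = 2665 / 0.387 = 6886 s = 1.91 h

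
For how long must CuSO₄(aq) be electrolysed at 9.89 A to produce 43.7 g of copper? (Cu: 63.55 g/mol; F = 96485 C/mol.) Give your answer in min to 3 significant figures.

n(Cu) = 43.7 / 63.55 = 0.6876 mol
Cu²⁺ + 2e⁻ → Cu, so n(e⁻) = 2 × 0.6876 = 1.375 mol
Q = 1.375 × 96485 = 1.327×10^5 C
t = Q / I = 1.327×10^5 / 9.89 = 13420 s = 224 min

224 min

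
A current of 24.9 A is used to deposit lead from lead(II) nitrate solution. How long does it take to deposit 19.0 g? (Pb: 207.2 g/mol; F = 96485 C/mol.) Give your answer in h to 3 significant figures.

n(Pb) = 19.0 / 207.2 = 0.09170 mol
Pb²⁺ + 2e⁻ → Pb, so n(e⁻) = 2 × 0.09170 = 0.1834 mol
Q = 0.1834 × 96485 = 17700 C
t = Q / I = 17700 / 24.9 = 710.8 s = 0.197 h

0.197 h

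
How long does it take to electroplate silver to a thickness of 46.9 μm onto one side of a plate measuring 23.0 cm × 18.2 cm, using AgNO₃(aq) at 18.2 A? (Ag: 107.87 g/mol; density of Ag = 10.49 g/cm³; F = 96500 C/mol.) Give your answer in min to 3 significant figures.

16.9 min

Plated area = 23.0 × 18.2 = 418.6 cm²
Volume = 418.6 × 46.9×10⁻⁴ cm = 1.963 cm³
m(Ag) = 1.963 × 10.49 = 20.59 g
n(Ag) = 20.59 / 107.87 = 0.1909 mol; n(e⁻) = 0.1909 mol
Q = 0.1909 × 96500 = 18420 C
t = 18420 / 18.2 = 1012 s = 16.9 min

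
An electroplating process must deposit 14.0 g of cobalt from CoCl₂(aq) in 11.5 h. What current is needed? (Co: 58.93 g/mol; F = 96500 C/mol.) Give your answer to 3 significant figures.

n(Co) = 14.0 / 58.93 = 0.2376 mol
Co²⁺ + 2e⁻ → Co, so n(e⁻) = 2 × 0.2376 = 0.4752 mol
Q = 0.4752 × 96500 = 45860 C
I = Q / t = 45860 / 41400 s = 1.11 A

1.11 A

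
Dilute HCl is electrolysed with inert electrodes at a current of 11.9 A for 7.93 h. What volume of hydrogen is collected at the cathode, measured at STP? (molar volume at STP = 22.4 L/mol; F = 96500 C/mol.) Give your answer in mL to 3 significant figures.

Q = 11.9 A × 28548 s = 3.397×10^5 C
n(e⁻) = 3.397×10^5 / 96500 = 3.520 mol
2H⁺ + 2e⁻ → H₂, so n(H₂) = 3.520 / 2 = 1.760 mol
V = 1.760 × 22.4 = 39.42 L
= 39400 mL

39400 mL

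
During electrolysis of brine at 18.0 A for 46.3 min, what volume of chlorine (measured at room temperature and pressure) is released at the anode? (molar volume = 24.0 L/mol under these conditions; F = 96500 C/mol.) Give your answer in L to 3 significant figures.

Q = 18.0 A × 2778 s = 50000 C
n(e⁻) = Q/F = 50000/96500 = 0.5181 mol
2Cl⁻ → Cl₂ + 2e⁻, so n(Cl₂) = 0.5181 / 2 = 0.2591 mol
V = 0.2591 × 24.0 = 6.218 L

6.22 L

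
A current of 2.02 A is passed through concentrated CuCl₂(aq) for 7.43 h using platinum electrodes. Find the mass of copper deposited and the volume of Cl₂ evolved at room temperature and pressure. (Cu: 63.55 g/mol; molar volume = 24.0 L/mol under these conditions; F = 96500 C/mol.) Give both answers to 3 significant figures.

17.8 g Cu; 6.72 L Cl₂

Q = 2.02 × 26748 = 54030 C; n(e⁻) = 54030 / 96500 = 0.5599 mol
Cathode: Cu²⁺ + 2e⁻ → Cu → n(Cu) = 0.5599/2 = 0.2800 mol → 17.8 g
Anode: 2Cl⁻ → Cl₂ + 2e⁻ → n(Cl₂) = 0.5599/2 = 0.2800 mol → 6.72 L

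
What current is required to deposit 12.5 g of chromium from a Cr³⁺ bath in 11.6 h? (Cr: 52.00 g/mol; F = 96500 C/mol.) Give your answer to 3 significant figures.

1.67 A

n(Cr) = 12.5 / 52.00 = 0.2404 mol
Cr³⁺ + 3e⁻ → Cr, so n(e⁻) = 3 × 0.2404 = 0.7212 mol
Q = 0.7212 × 96500 = 69600 C
I = Q / t = 69600 / 41760 s = 1.67 A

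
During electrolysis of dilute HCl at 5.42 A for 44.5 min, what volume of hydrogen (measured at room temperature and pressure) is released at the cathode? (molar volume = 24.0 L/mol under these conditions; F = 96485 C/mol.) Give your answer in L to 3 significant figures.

Q = 5.42 A × 2670 s = 14470 C
n(e⁻) = 14470 / 96485 = 0.1500 mol
2H⁺ + 2e⁻ → H₂, so n(H₂) = 0.1500 / 2 = 0.07500 mol
V = 0.07500 × 24.0 = 1.800 L

1.80 L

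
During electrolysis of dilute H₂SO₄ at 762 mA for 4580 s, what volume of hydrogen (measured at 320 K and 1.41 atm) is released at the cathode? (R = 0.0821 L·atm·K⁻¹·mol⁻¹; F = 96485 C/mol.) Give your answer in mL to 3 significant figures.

Charge passed = 0.762 × 4580 = 3490 C
Moles of electrons = 3490 / 96485 = 0.03617 mol
2H⁺ + 2e⁻ → H₂, so n(H₂) = 0.03617 / 2 = 0.01809 mol
V = nRT/P = 0.01809 × 0.0821 × 320 / 1.41 = 0.3371 L
= 337 mL

337 mL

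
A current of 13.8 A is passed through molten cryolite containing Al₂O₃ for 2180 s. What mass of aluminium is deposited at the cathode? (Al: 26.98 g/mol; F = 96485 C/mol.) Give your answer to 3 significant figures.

Q = It = 13.8 × 2180 = 30080 C
n(e⁻) = Q/F = 30080/96485 = 0.3118 mol
Al³⁺ + 3e⁻ → Al, so n(Al) = 0.3118 / 3 = 0.1039 mol
m = 0.1039 × 26.98 = 2.80 g

2.80 g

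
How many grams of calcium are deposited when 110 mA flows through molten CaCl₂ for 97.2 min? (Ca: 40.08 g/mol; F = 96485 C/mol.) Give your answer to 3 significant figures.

0.133 g

Charge passed = 0.110 × 5832 = 641.5 C
Moles of electrons = 641.5 / 96485 = 0.006649 mol
Ca²⁺ + 2e⁻ → Ca, so n(Ca) = 0.006649 / 2 = 0.003325 mol
m = 0.003325 × 40.08 = 0.133 g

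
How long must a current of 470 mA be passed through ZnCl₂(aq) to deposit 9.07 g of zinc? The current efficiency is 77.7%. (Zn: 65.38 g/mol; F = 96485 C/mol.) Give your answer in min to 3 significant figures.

1220 min

n(Zn) = 9.07 / 65.38 = 0.1387 mol
Zn²⁺ + 2e⁻ → Zn, so n(e⁻) = 2 × 0.1387 = 0.2774 mol
Q = 0.2774 × 96485 / 0.777 = 34450 C
t = Q / I = 34450 / 0.470 = 73300 s = 1220 min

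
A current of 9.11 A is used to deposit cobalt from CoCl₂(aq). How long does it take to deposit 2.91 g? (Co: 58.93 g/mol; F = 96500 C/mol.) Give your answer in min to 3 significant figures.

17.4 min

n(Co) = 2.91 / 58.93 = 0.04938 mol
Co²⁺ + 2e⁻ → Co, so n(e⁻) = 2 × 0.04938 = 0.09876 mol
Q = 0.09876 × 96500 = 9530 C
t = Q / I = 9530 / 9.11 = 1046 s = 17.4 min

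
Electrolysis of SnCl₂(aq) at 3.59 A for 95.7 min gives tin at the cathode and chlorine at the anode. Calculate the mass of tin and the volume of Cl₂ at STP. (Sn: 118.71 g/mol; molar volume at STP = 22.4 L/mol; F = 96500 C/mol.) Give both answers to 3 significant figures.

Q = 3.59 × 5742 = 20610 C; n(e⁻) = 20610 / 96500 = 0.2136 mol
Cathode: Sn²⁺ + 2e⁻ → Sn → n(Sn) = 0.2136/2 = 0.1068 mol → 12.7 g
Anode: 2Cl⁻ → Cl₂ + 2e⁻ → n(Cl₂) = 0.2136/2 = 0.1068 mol → 2.39 L

12.7 g Sn; 2.39 L Cl₂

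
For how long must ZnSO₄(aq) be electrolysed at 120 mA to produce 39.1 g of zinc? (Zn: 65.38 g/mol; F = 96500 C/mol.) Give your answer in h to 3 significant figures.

267 h

n(Zn) = 39.1 / 65.38 = 0.5980 mol
Zn²⁺ + 2e⁻ → Zn, so n(e⁻) = 2 × 0.5980 = 1.196 mol
Q = 1.196 × 96500 = 1.154×10^5 C
t = Q / I = 1.154×10^5 / 0.120 = 9.617×10^5 s = 267 h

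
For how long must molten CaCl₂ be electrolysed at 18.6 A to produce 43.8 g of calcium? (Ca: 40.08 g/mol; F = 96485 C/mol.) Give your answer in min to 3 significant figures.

189 min

n(Ca) = 43.8 / 40.08 = 1.093 mol
Ca²⁺ + 2e⁻ → Ca, so n(e⁻) = 2 × 1.093 = 2.186 mol
Q = 2.186 × 96485 = 2.109×10^5 C
t = Q / I = 2.109×10^5 / 18.6 = 11340 s = 189 min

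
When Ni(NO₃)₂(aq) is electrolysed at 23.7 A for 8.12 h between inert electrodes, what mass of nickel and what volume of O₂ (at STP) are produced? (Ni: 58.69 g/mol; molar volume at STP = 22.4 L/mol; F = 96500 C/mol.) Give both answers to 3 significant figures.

211 g Ni; 40.2 L O₂

Q = 23.7 × 29232 = 6.928×10^5 C; n(e⁻) = 6.928×10^5 / 96500 = 7.179 mol
Cathode: Ni²⁺ + 2e⁻ → Ni → n(Ni) = 7.179/2 = 3.590 mol → 211 g
Anode: 2H₂O → O₂ + 4H⁺ + 4e⁻ → n(O₂) = 7.179/4 = 1.795 mol → 40.2 L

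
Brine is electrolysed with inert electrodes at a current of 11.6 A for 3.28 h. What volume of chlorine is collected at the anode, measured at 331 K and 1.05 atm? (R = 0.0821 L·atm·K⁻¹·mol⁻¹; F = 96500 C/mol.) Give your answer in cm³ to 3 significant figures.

Charge passed = 11.6 × 11808 = 1.370×10^5 C
n(e⁻) = 1.370×10^5 / 96500 = 1.420 mol
2Cl⁻ → Cl₂ + 2e⁻, so n(Cl₂) = 1.420 / 2 = 0.7100 mol
V = nRT/P = 0.7100 × 0.0821 × 331 / 1.05 = 18.38 L
= 18400 cm³

18400 cm³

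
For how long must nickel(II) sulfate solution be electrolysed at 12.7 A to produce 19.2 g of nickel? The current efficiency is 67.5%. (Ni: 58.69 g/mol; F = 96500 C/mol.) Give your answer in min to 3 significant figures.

n(Ni) = 19.2 / 58.69 = 0.3271 mol
Ni²⁺ + 2e⁻ → Ni, so n(e⁻) = 2 × 0.3271 = 0.6542 mol
Q = 0.6542 × 96500 / 0.675 = 93530 C
t = Q / I = 93530 / 12.7 = 7365 s = 123 min

123 min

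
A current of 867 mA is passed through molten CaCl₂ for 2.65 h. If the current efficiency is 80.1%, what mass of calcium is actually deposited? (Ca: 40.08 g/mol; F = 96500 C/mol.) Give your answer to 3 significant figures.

Q = 0.867 × 9540 = 8271 C
n(e⁻) = 8271 / 96500 = 0.08571 mol
Ca²⁺ + 2e⁻ → Ca, so theoretical m(Ca) = 0.04286 × 40.08 = 1.718 g
Actual mass = 80.1% × 1.718 = 1.38 g

1.38 g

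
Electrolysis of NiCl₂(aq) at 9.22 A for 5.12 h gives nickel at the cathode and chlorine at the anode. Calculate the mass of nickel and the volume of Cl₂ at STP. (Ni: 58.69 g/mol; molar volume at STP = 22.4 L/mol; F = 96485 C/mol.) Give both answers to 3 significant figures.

51.7 g Ni; 19.7 L Cl₂

Q = 9.22 × 18432 = 1.699×10^5 C; n(e⁻) = 1.699×10^5 / 96485 = 1.761 mol
Cathode: Ni²⁺ + 2e⁻ → Ni → n(Ni) = 1.761/2 = 0.8805 mol → 51.7 g
Anode: 2Cl⁻ → Cl₂ + 2e⁻ → n(Cl₂) = 1.761/2 = 0.8805 mol → 19.7 L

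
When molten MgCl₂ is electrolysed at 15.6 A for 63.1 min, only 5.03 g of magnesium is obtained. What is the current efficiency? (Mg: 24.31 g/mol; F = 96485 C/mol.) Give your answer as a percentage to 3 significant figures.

67.6%

Q = 15.6 × 3786 = 59060 C
n(e⁻) = 59060 / 96485 = 0.6121 mol
Mg²⁺ + 2e⁻ → Mg, so theoretical n(Mg) = 0.3061 mol → 7.441 g
Efficiency = 5.03 / 7.441 = 0.6760 = 67.6%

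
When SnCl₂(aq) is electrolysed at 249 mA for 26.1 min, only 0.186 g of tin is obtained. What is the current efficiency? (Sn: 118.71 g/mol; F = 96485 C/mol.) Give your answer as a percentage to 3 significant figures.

Q = 0.249 × 1566 = 389.9 C
n(e⁻) = 389.9 / 96485 = 0.004041 mol
Sn²⁺ + 2e⁻ → Sn, so theoretical n(Sn) = 0.002021 mol → 0.2399 g
Efficiency = 0.186 / 0.2399 = 0.7753 = 77.5%

77.5%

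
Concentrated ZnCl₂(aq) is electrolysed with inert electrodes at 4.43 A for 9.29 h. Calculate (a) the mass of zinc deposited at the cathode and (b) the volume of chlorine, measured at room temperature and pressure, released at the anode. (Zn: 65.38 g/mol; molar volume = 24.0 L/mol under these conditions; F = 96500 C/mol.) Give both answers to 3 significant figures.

Q = 4.43 × 33444 = 1.482×10^5 C; n(e⁻) = 1.482×10^5 / 96500 = 1.536 mol
Cathode: Zn²⁺ + 2e⁻ → Zn → n(Zn) = 1.536/2 = 0.7680 mol → 50.2 g
Anode: 2Cl⁻ → Cl₂ + 2e⁻ → n(Cl₂) = 1.536/2 = 0.7680 mol → 18.4 L

50.2 g Zn; 18.4 L Cl₂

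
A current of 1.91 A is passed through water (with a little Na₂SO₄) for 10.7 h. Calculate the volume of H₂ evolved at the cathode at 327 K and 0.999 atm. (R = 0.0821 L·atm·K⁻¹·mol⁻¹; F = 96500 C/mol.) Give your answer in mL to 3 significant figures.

Charge passed = 1.91 × 38520 = 73570 C
Moles of electrons = 73570 / 96500 = 0.7624 mol
2H⁺ + 2e⁻ → H₂, so n(H₂) = 0.7624 / 2 = 0.3812 mol
V = nRT/P = 0.3812 × 0.0821 × 327 / 0.999 = 10.24 L
= 10200 mL

10200 mL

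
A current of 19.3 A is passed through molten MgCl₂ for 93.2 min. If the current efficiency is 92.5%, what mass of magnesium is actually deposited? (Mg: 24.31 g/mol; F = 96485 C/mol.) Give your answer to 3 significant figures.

Q = 19.3 × 5592 = 1.079×10^5 C
n(e⁻) = 1.079×10^5 / 96485 = 1.118 mol
Mg²⁺ + 2e⁻ → Mg, so theoretical m(Mg) = 0.5590 × 24.31 = 13.59 g
Actual mass = 92.5% × 13.59 = 12.6 g

12.6 g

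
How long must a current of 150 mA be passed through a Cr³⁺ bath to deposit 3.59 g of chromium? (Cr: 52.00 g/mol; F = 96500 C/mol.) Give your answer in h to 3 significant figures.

37.0 h

n(Cr) = 3.59 / 52.00 = 0.06904 mol
Cr³⁺ + 3e⁻ → Cr, so n(e⁻) = 3 × 0.06904 = 0.2071 mol
Q = 0.2071 × 96500 = 19990 C
t = Q / I = 19990 / 0.150 = 1.333×10^5 s = 37.0 h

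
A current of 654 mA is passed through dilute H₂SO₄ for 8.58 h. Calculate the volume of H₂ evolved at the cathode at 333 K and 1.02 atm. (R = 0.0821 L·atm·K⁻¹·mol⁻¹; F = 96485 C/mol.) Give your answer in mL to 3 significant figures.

2810 mL

Q = 0.654 A × 30888 s = 20200 C
Moles of electrons = 20200 / 96485 = 0.2094 mol
2H⁺ + 2e⁻ → H₂, so n(H₂) = 0.2094 / 2 = 0.1047 mol
V = nRT/P = 0.1047 × 0.0821 × 333 / 1.02 = 2.806 L
= 2810 mL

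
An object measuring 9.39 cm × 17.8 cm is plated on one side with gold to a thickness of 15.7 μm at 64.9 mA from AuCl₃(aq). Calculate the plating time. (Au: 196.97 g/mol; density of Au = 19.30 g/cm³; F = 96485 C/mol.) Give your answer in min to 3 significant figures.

1910 min

Plated area = 9.39 × 17.8 = 167.1 cm²
Volume = 167.1 × 15.7×10⁻⁴ cm = 0.2623 cm³
m(Au) = 0.2623 × 19.30 = 5.062 g
n(Au) = 5.062 / 196.97 = 0.02570 mol; n(e⁻) = 3 × 0.02570 = 0.07710 mol
Q = 0.07710 × 96485 = 7439 C
t = 7439 / 0.0649 = 1.146×10^5 s = 1910 min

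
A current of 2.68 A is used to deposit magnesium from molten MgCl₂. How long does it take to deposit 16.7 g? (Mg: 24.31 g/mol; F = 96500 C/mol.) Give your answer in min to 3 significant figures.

825 min

n(Mg) = 16.7 / 24.31 = 0.6870 mol
Mg²⁺ + 2e⁻ → Mg, so n(e⁻) = 2 × 0.6870 = 1.374 mol
Q = 1.374 × 96500 = 1.326×10^5 C
t = Q / I = 1.326×10^5 / 2.68 = 49480 s = 825 min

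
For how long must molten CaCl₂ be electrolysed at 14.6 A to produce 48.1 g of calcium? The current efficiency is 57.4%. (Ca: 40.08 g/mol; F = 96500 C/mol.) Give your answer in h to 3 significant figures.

7.68 h

n(Ca) = 48.1 / 40.08 = 1.200 mol
Ca²⁺ + 2e⁻ → Ca, so n(e⁻) = 2 × 1.200 = 2.400 mol
Q = 2.400 × 96500 / 0.574 = 4.035×10^5 C
t = Q / I = 4.035×10^5 / 14.6 = 27640 s = 7.68 h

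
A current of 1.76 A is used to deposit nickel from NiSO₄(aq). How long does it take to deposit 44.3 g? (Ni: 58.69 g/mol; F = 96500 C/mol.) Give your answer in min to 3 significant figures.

n(Ni) = 44.3 / 58.69 = 0.7548 mol
Ni²⁺ + 2e⁻ → Ni, so n(e⁻) = 2 × 0.7548 = 1.510 mol
Q = 1.510 × 96500 = 1.457×10^5 C
t = Q / I = 1.457×10^5 / 1.76 = 82780 s = 1380 min

1380 min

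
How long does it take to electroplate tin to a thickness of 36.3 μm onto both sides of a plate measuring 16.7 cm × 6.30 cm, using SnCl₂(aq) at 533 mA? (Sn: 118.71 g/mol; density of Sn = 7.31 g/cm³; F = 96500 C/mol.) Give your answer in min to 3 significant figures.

Plated area = 2 × 16.7 × 6.30 = 210.4 cm²
Volume = 210.4 × 36.3×10⁻⁴ cm = 0.7638 cm³
m(Sn) = 0.7638 × 7.31 = 5.583 g
n(Sn) = 5.583 / 118.71 = 0.04703 mol; n(e⁻) = 2 × 0.04703 = 0.09406 mol
Q = 0.09406 × 96500 = 9077 C
t = 9077 / 0.533 = 17030 s = 284 min

284 min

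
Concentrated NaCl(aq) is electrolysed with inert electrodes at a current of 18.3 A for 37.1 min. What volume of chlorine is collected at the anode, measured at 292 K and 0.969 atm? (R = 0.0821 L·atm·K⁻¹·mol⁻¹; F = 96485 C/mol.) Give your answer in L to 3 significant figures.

5.22 L

Charge passed = 18.3 × 2226 = 40740 C
Moles of electrons = 40740 / 96485 = 0.4222 mol
2Cl⁻ → Cl₂ + 2e⁻, so n(Cl₂) = 0.4222 / 2 = 0.2111 mol
V = nRT/P = 0.2111 × 0.0821 × 292 / 0.969 = 5.223 L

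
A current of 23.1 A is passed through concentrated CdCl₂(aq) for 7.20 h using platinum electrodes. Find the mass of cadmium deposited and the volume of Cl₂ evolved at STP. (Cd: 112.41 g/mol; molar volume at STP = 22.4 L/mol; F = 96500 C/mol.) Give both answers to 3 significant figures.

349 g Cd; 69.5 L Cl₂

Q = 23.1 × 25920 = 5.988×10^5 C; n(e⁻) = 5.988×10^5 / 96500 = 6.205 mol
Cathode: Cd²⁺ + 2e⁻ → Cd → n(Cd) = 6.205/2 = 3.103 mol → 349 g
Anode: 2Cl⁻ → Cl₂ + 2e⁻ → n(Cl₂) = 6.205/2 = 3.103 mol → 69.5 L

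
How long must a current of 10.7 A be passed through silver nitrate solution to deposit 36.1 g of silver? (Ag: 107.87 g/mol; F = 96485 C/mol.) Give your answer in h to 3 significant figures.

n(Ag) = 36.1 / 107.87 = 0.3347 mol
Ag⁺ + e⁻ → Ag, so n(e⁻) = 0.3347 mol
Q = 0.3347 × 96485 = 32290 C
t = Q / I = 32290 / 10.7 = 3018 s = 0.838 h

0.838 h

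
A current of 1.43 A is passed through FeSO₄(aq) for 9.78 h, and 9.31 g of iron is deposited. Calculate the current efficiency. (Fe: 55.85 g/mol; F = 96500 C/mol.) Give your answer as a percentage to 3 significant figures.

63.9%

Q = 1.43 × 35208 = 50350 C
n(e⁻) = 50350 / 96500 = 0.5218 mol
Fe²⁺ + 2e⁻ → Fe, so theoretical n(Fe) = 0.2609 mol → 14.57 g
Efficiency = 9.31 / 14.57 = 0.6390 = 63.9%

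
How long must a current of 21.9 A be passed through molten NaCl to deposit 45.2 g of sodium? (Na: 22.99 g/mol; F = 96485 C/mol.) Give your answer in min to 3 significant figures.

n(Na) = 45.2 / 22.99 = 1.966 mol
Na⁺ + e⁻ → Na, so n(e⁻) = 1.966 mol
Q = 1.966 × 96485 = 1.897×10^5 C
t = Q / I = 1.897×10^5 / 21.9 = 8662 s = 144 min

144 min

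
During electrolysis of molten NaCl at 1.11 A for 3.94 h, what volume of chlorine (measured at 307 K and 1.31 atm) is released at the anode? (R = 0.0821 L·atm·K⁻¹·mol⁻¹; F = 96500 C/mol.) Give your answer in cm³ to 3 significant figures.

1570 cm³

Charge passed = 1.11 × 14184 = 15740 C
n(e⁻) = Q/F = 15740/96500 = 0.1631 mol
2Cl⁻ → Cl₂ + 2e⁻, so n(Cl₂) = 0.1631 / 2 = 0.08155 mol
V = nRT/P = 0.08155 × 0.0821 × 307 / 1.31 = 1.569 L
= 1570 cm³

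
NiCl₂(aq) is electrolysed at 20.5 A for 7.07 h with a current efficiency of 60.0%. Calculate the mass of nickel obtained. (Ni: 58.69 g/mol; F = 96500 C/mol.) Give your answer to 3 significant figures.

95.2 g

Q = 20.5 × 25452 = 5.218×10^5 C
n(e⁻) = 5.218×10^5 / 96500 = 5.407 mol
Ni²⁺ + 2e⁻ → Ni, so theoretical m(Ni) = 2.704 × 58.69 = 158.7 g
Actual mass = 60.0% × 158.7 = 95.2 g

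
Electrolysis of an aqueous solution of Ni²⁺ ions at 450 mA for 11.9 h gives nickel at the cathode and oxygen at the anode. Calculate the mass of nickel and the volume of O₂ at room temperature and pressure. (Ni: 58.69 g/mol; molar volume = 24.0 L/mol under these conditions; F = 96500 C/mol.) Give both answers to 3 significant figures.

Q = 0.450 × 42840 = 19280 C; n(e⁻) = 19280 / 96500 = 0.1998 mol
Cathode: Ni²⁺ + 2e⁻ → Ni → n(Ni) = 0.1998/2 = 0.09990 mol → 5.86 g
Anode: 2H₂O → O₂ + 4H⁺ + 4e⁻ → n(O₂) = 0.1998/4 = 0.04995 mol → 1.20 L

5.86 g Ni; 1.20 L O₂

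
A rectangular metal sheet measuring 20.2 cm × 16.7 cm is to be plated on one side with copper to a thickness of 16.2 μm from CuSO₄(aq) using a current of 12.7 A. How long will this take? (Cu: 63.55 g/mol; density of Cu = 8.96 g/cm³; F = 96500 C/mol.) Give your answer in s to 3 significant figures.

Plated area = 20.2 × 16.7 = 337.3 cm²
Volume = 337.3 × 16.2×10⁻⁴ cm = 0.5464 cm³
m(Cu) = 0.5464 × 8.96 = 4.896 g
n(Cu) = 4.896 / 63.55 = 0.07704 mol; n(e⁻) = 2 × 0.07704 = 0.1541 mol
Q = 0.1541 × 96500 = 14870 C
t = 14870 / 12.7 = 1171 s

1170 s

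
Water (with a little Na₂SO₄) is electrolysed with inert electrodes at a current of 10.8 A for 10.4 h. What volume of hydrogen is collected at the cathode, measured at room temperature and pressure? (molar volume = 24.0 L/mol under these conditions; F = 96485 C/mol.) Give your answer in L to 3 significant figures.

Q = 10.8 A × 37440 s = 4.044×10^5 C
n(e⁻) = 4.044×10^5 / 96485 = 4.191 mol
2H⁺ + 2e⁻ → H₂, so n(H₂) = 4.191 / 2 = 2.096 mol
V = 2.096 × 24.0 = 50.30 L

50.3 L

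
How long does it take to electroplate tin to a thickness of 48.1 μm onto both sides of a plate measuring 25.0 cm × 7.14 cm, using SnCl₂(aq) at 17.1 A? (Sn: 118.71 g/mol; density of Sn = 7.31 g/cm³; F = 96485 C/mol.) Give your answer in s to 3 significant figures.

Plated area = 2 × 25.0 × 7.14 = 357.0 cm²
Volume = 357.0 × 48.1×10⁻⁴ cm = 1.717 cm³
m(Sn) = 1.717 × 7.31 = 12.55 g
n(Sn) = 12.55 / 118.71 = 0.1057 mol; n(e⁻) = 2 × 0.1057 = 0.2114 mol
Q = 0.2114 × 96485 = 20400 C
t = 20400 / 17.1 = 1193 s

1190 s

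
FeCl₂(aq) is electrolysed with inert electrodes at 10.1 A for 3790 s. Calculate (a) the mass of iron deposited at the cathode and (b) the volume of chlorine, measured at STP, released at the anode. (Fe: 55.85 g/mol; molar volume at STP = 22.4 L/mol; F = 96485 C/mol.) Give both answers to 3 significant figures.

Q = 10.1 × 3790 = 38280 C; n(e⁻) = 38280 / 96485 = 0.3967 mol
Cathode: Fe²⁺ + 2e⁻ → Fe → n(Fe) = 0.3967/2 = 0.1984 mol → 11.1 g
Anode: 2Cl⁻ → Cl₂ + 2e⁻ → n(Cl₂) = 0.3967/2 = 0.1984 mol → 4.44 L

11.1 g Fe; 4.44 L Cl₂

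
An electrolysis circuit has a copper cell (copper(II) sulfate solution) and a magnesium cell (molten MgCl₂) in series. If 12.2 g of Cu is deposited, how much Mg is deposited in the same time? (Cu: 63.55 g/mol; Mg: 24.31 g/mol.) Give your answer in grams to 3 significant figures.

n(Cu) = 12.2 / 63.55 = 0.1920 mol
Cu²⁺ + 2e⁻ → Cu, so n(e⁻) = 2 × 0.1920 = 0.3840 mol
Since the cells are in series, n(e⁻) in the Mg cell is also 0.3840 mol.
Mg²⁺ + 2e⁻ → Mg, so n(Mg) = 0.3840 / 2 = 0.1920 mol
m(Mg) = 0.1920 × 24.31 = 4.67 g

4.67 g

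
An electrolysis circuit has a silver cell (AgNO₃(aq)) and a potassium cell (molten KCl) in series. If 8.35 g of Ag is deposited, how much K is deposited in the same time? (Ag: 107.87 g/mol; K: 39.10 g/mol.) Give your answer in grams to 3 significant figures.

n(Ag) = 8.35 / 107.87 = 0.07741 mol
Ag⁺ + e⁻ → Ag, so n(e⁻) = 0.07741 mol
The cells are in series, so the same charge (and hence the same n(e⁻) = 0.07741 mol) passes through both.
K⁺ + e⁻ → K, so n(K) = 0.07741 mol
m(K) = 0.07741 × 39.10 = 3.03 g

3.03 g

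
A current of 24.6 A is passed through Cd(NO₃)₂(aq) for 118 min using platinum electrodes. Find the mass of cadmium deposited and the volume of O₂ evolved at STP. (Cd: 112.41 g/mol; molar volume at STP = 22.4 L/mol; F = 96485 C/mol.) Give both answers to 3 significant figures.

101 g Cd; 10.1 L O₂

Q = 24.6 × 7080 = 1.742×10^5 C; n(e⁻) = 1.742×10^5 / 96485 = 1.805 mol
Cathode: Cd²⁺ + 2e⁻ → Cd → n(Cd) = 1.805/2 = 0.9025 mol → 101 g
Anode: 2H₂O → O₂ + 4H⁺ + 4e⁻ → n(O₂) = 1.805/4 = 0.4513 mol → 10.1 L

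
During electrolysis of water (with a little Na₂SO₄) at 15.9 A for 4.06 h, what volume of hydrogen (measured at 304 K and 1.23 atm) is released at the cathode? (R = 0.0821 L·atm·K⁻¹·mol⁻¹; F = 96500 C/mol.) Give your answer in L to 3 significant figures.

24.4 L

Q = 15.9 A × 14616 s = 2.324×10^5 C
n(e⁻) = Q/F = 2.324×10^5/96500 = 2.408 mol
2H⁺ + 2e⁻ → H₂, so n(H₂) = 2.408 / 2 = 1.204 mol
V = nRT/P = 1.204 × 0.0821 × 304 / 1.23 = 24.43 L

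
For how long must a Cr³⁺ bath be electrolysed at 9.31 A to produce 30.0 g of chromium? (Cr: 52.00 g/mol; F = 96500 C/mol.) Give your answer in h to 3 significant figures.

n(Cr) = 30.0 / 52.00 = 0.5769 mol
Cr³⁺ + 3e⁻ → Cr, so n(e⁻) = 3 × 0.5769 = 1.731 mol
Q = 1.731 × 96500 = 1.670×10^5 C
t = Q / I = 1.670×10^5 / 9.31 = 17940 s = 4.98 h

4.98 h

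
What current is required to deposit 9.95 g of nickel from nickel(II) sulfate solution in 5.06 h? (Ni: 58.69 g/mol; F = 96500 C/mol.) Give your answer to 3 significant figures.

1.80 A

n(Ni) = 9.95 / 58.69 = 0.1695 mol
Ni²⁺ + 2e⁻ → Ni, so n(e⁻) = 2 × 0.1695 = 0.3390 mol
Q = 0.3390 × 96500 = 32710 C
I = Q / t = 32710 / 18216 s = 1.80 A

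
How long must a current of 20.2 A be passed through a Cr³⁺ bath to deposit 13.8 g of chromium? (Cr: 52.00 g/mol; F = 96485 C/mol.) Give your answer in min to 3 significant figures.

n(Cr) = 13.8 / 52.00 = 0.2654 mol
Cr³⁺ + 3e⁻ → Cr, so n(e⁻) = 3 × 0.2654 = 0.7962 mol
Q = 0.7962 × 96485 = 76820 C
t = Q / I = 76820 / 20.2 = 3803 s = 63.4 min

63.4 min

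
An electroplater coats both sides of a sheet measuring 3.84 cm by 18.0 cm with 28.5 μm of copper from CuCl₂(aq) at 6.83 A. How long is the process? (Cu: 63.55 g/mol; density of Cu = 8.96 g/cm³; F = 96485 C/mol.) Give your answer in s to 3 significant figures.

Plated area = 2 × 3.84 × 18.0 = 138.2 cm²
Volume = 138.2 × 28.5×10⁻⁴ cm = 0.3939 cm³
m(Cu) = 0.3939 × 8.96 = 3.529 g
n(Cu) = 3.529 / 63.55 = 0.05553 mol; n(e⁻) = 2 × 0.05553 = 0.1111 mol
Q = 0.1111 × 96485 = 10720 C
t = 10720 / 6.83 = 1570 s

1570 s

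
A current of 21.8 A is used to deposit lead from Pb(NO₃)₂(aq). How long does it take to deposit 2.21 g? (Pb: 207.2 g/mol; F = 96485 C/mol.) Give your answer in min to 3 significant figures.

n(Pb) = 2.21 / 207.2 = 0.01067 mol
Pb²⁺ + 2e⁻ → Pb, so n(e⁻) = 2 × 0.01067 = 0.02134 mol
Q = 0.02134 × 96485 = 2059 C
t = Q / I = 2059 / 21.8 = 94.45 s = 1.57 min

1.57 min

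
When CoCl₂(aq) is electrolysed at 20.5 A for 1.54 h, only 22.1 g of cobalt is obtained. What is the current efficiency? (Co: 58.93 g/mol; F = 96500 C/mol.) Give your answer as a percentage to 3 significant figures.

Q = 20.5 × 5544 = 1.137×10^5 C
n(e⁻) = 1.137×10^5 / 96500 = 1.178 mol
Co²⁺ + 2e⁻ → Co, so theoretical n(Co) = 0.5890 mol → 34.71 g
Efficiency = 22.1 / 34.71 = 0.6367 = 63.7%

63.7%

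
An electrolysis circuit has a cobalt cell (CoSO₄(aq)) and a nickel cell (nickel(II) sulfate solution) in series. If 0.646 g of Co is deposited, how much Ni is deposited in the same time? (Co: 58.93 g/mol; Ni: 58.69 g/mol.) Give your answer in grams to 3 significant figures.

n(Co) = 0.646 / 58.93 = 0.01096 mol
Co²⁺ + 2e⁻ → Co, so n(e⁻) = 2 × 0.01096 = 0.02192 mol
In series, the same 0.02192 mol of electrons flows through the second cell.
Ni²⁺ + 2e⁻ → Ni, so n(Ni) = 0.02192 / 2 = 0.01096 mol
m(Ni) = 0.01096 × 58.69 = 0.643 g

0.643 g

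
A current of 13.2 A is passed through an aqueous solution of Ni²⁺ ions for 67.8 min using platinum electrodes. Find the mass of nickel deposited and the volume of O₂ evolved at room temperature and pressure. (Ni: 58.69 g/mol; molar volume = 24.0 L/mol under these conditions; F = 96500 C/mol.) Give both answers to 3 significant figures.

Q = 13.2 × 4068 = 53700 C; n(e⁻) = 53700 / 96500 = 0.5565 mol
Cathode: Ni²⁺ + 2e⁻ → Ni → n(Ni) = 0.5565/2 = 0.2783 mol → 16.3 g
Anode: 2H₂O → O₂ + 4H⁺ + 4e⁻ → n(O₂) = 0.5565/4 = 0.1391 mol → 3.34 L

16.3 g Ni; 3.34 L O₂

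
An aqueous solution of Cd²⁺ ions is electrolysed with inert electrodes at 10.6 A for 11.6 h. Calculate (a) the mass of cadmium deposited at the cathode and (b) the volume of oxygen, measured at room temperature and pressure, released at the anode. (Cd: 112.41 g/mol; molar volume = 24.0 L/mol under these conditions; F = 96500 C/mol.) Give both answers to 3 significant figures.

Q = 10.6 × 41760 = 4.427×10^5 C; n(e⁻) = 4.427×10^5 / 96500 = 4.588 mol
Cathode: Cd²⁺ + 2e⁻ → Cd → n(Cd) = 4.588/2 = 2.294 mol → 258 g
Anode: 2H₂O → O₂ + 4H⁺ + 4e⁻ → n(O₂) = 4.588/4 = 1.147 mol → 27.5 L

258 g Cd; 27.5 L O₂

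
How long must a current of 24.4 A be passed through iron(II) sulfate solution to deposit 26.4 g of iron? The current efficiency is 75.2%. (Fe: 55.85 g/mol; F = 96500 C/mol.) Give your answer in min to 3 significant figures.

82.9 min

n(Fe) = 26.4 / 55.85 = 0.4727 mol
Fe²⁺ + 2e⁻ → Fe, so n(e⁻) = 2 × 0.4727 = 0.9454 mol
Q = 0.9454 × 96500 / 0.752 = 1.213×10^5 C
t = Q / I = 1.213×10^5 / 24.4 = 4971 s = 82.9 min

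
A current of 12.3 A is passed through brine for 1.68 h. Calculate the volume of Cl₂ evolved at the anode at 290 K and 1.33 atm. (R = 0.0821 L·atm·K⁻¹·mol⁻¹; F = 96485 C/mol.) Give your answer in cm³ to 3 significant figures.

Charge passed = 12.3 × 6048 = 74390 C
n(e⁻) = Q/F = 74390/96485 = 0.7710 mol
2Cl⁻ → Cl₂ + 2e⁻, so n(Cl₂) = 0.7710 / 2 = 0.3855 mol
V = nRT/P = 0.3855 × 0.0821 × 290 / 1.33 = 6.901 L
= 6900 cm³

6900 cm³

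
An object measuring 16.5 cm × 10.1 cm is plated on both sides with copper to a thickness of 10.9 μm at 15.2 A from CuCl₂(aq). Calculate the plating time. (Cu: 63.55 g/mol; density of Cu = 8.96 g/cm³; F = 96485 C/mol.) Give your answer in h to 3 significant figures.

Plated area = 2 × 16.5 × 10.1 = 333.3 cm²
Volume = 333.3 × 10.9×10⁻⁴ cm = 0.3633 cm³
m(Cu) = 0.3633 × 8.96 = 3.255 g
n(Cu) = 3.255 / 63.55 = 0.05122 mol; n(e⁻) = 2 × 0.05122 = 0.1024 mol
Q = 0.1024 × 96485 = 9880 C
t = 9880 / 15.2 = 650.0 s = 0.181 h

0.181 h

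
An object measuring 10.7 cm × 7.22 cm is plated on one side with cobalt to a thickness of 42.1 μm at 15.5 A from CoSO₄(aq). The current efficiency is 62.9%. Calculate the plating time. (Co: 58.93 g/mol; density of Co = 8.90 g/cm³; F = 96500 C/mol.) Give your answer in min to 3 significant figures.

Plated area = 10.7 × 7.22 = 77.25 cm²
Volume = 77.25 × 42.1×10⁻⁴ cm = 0.3252 cm³
m(Co) = 0.3252 × 8.90 = 2.894 g
n(Co) = 2.894 / 58.93 = 0.04911 mol; n(e⁻) = 2 × 0.04911 = 0.09822 mol
Q = 0.09822 × 96500 / 0.629 = 15070 C
t = 15070 / 15.5 = 972.3 s = 16.2 min

16.2 min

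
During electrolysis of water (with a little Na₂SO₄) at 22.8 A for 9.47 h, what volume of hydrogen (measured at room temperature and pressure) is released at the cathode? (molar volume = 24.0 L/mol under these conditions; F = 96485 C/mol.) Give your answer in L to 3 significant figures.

Q = It = 22.8 × 34092 = 7.773×10^5 C
n(e⁻) = 7.773×10^5 / 96485 = 8.056 mol
2H⁺ + 2e⁻ → H₂, so n(H₂) = 8.056 / 2 = 4.028 mol
V = 4.028 × 24.0 = 96.67 L

96.7 L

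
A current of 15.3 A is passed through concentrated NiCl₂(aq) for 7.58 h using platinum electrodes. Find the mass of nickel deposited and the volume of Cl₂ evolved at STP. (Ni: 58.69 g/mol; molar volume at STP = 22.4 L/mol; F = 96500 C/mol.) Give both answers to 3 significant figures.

127 g Ni; 48.5 L Cl₂

Q = 15.3 × 27288 = 4.175×10^5 C; n(e⁻) = 4.175×10^5 / 96500 = 4.326 mol
Cathode: Ni²⁺ + 2e⁻ → Ni → n(Ni) = 4.326/2 = 2.163 mol → 127 g
Anode: 2Cl⁻ → Cl₂ + 2e⁻ → n(Cl₂) = 4.326/2 = 2.163 mol → 48.5 L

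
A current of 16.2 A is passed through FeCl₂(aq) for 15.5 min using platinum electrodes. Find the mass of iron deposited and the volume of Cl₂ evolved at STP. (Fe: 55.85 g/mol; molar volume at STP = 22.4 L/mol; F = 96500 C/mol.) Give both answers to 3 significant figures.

4.36 g Fe; 1.75 L Cl₂

Q = 16.2 × 930 = 15070 C; n(e⁻) = 15070 / 96500 = 0.1562 mol
Cathode: Fe²⁺ + 2e⁻ → Fe → n(Fe) = 0.1562/2 = 0.07810 mol → 4.36 g
Anode: 2Cl⁻ → Cl₂ + 2e⁻ → n(Cl₂) = 0.1562/2 = 0.07810 mol → 1.75 L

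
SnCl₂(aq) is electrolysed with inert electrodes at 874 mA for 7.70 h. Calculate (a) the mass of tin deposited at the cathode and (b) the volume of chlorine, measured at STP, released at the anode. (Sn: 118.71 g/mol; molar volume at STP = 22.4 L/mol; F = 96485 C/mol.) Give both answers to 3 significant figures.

Q = 0.874 × 27720 = 24230 C; n(e⁻) = 24230 / 96485 = 0.2511 mol
Cathode: Sn²⁺ + 2e⁻ → Sn → n(Sn) = 0.2511/2 = 0.1256 mol → 14.9 g
Anode: 2Cl⁻ → Cl₂ + 2e⁻ → n(Cl₂) = 0.2511/2 = 0.1256 mol → 2.81 L

14.9 g Sn; 2.81 L Cl₂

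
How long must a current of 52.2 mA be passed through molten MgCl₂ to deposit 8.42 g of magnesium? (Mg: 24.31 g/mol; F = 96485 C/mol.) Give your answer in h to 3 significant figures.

n(Mg) = 8.42 / 24.31 = 0.3464 mol
Mg²⁺ + 2e⁻ → Mg, so n(e⁻) = 2 × 0.3464 = 0.6928 mol
Q = 0.6928 × 96485 = 66840 C
t = Q / I = 66840 / 0.0522 = 1.280×10^6 s = 356 h

356 h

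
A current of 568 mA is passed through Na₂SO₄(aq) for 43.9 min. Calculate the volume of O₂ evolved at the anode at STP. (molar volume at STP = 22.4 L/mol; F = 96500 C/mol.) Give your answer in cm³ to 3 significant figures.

Q = It = 0.568 × 2634 = 1496 C
n(e⁻) = Q/F = 1496/96500 = 0.01550 mol
2H₂O → O₂ + 4H⁺ + 4e⁻, so n(O₂) = 0.01550 / 4 = 0.003875 mol
V = 0.003875 × 22.4 = 0.08680 L
= 86.8 cm³

86.8 cm³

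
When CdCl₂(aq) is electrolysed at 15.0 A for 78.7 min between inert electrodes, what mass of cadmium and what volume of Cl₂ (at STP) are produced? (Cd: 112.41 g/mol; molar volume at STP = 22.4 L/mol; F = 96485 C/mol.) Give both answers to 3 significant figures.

41.3 g Cd; 8.22 L Cl₂

Q = 15.0 × 4722 = 70830 C; n(e⁻) = 70830 / 96485 = 0.7341 mol
Cathode: Cd²⁺ + 2e⁻ → Cd → n(Cd) = 0.7341/2 = 0.3671 mol → 41.3 g
Anode: 2Cl⁻ → Cl₂ + 2e⁻ → n(Cl₂) = 0.7341/2 = 0.3671 mol → 8.22 L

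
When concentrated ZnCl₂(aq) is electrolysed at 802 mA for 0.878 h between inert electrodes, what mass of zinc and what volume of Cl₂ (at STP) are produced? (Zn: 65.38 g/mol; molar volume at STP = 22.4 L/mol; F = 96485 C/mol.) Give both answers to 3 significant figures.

0.859 g Zn; 0.294 L Cl₂

Q = 0.802 × 3160.8 = 2535 C; n(e⁻) = 2535 / 96485 = 0.02627 mol
Cathode: Zn²⁺ + 2e⁻ → Zn → n(Zn) = 0.02627/2 = 0.01314 mol → 0.859 g
Anode: 2Cl⁻ → Cl₂ + 2e⁻ → n(Cl₂) = 0.02627/2 = 0.01314 mol → 0.294 L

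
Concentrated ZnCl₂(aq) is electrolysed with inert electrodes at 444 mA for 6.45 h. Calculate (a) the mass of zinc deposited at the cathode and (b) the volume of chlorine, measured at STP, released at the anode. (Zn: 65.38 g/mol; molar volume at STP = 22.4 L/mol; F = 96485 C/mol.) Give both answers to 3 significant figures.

3.49 g Zn; 1.20 L Cl₂

Q = 0.444 × 23220 = 10310 C; n(e⁻) = 10310 / 96485 = 0.1069 mol
Cathode: Zn²⁺ + 2e⁻ → Zn → n(Zn) = 0.1069/2 = 0.05345 mol → 3.49 g
Anode: 2Cl⁻ → Cl₂ + 2e⁻ → n(Cl₂) = 0.1069/2 = 0.05345 mol → 1.20 L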